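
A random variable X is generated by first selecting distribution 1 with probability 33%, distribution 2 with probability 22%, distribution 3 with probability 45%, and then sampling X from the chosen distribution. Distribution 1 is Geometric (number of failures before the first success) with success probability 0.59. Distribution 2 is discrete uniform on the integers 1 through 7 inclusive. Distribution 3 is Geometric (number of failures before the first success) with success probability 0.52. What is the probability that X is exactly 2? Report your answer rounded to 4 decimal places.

Conditional on each component, P(X = 2): 1: 0.099179; 2: 0.142857; 3: 0.119808.
By total probability, P(X = 2) = 0.33·0.099179 + 0.22·0.142857 + 0.45·0.119808 = 0.118071.

0.1181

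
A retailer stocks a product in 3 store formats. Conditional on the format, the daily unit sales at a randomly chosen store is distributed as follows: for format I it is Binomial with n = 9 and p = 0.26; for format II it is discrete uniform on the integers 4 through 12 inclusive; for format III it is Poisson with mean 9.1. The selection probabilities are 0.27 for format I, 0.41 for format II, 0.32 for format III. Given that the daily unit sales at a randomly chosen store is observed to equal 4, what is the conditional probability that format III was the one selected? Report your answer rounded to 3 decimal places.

0.113

Likelihoods P(X=4 | ·): I: 0.127768; II: 0.111111; III: 0.0319062.
Posterior ∝ prior × likelihood. Numerator for III: 0.32·0.0319062 = 0.01021.
Normalizing constant: 0.27·0.127768 + 0.41·0.111111 + 0.32·0.0319062 = 0.0902629.
P(III | observation) = 0.01021 / 0.0902629 = 0.113114.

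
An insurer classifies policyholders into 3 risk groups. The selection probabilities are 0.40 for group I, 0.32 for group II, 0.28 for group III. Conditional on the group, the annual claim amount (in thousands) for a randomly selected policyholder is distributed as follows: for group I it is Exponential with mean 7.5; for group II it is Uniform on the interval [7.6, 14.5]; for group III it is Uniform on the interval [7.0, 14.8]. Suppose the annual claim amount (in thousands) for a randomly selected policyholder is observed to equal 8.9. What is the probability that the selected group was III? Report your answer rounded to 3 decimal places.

Likelihoods f(8.9 | ·): I: 0.0406983; II: 0.144928; III: 0.128205.
Posterior ∝ prior × likelihood. Numerator for III: 0.28·0.128205 = 0.0358974.
Normalizing constant: 0.4·0.0406983 + 0.32·0.144928 + 0.28·0.128205 = 0.0985536.
P(III | observation) = 0.0358974 / 0.0985536 = 0.364243.

0.364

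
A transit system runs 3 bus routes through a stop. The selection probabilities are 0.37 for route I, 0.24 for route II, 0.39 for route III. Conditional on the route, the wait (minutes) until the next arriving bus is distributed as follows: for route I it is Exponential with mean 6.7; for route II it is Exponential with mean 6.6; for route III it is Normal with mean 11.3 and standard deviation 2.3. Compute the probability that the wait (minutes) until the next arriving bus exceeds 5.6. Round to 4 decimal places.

0.6506

Conditional on each route, P(X > 5.6): I: 0.433518; II: 0.428063; III: 0.993399.
By total probability, P(X > 5.6) = 0.37·0.433518 + 0.24·0.428063 + 0.39·0.993399 = 0.650562.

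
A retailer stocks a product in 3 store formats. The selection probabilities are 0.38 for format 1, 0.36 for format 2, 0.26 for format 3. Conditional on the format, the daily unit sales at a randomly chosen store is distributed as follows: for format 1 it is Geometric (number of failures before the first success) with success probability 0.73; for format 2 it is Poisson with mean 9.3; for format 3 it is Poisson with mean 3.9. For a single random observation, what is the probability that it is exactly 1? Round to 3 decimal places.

Conditional on each format, P(X = 1): 1: 0.1971; 2: 0.000850245; 3: 0.0789435.
By total probability, P(X = 1) = 0.38·0.1971 + 0.36·0.000850245 + 0.26·0.0789435 = 0.0957294.

0.096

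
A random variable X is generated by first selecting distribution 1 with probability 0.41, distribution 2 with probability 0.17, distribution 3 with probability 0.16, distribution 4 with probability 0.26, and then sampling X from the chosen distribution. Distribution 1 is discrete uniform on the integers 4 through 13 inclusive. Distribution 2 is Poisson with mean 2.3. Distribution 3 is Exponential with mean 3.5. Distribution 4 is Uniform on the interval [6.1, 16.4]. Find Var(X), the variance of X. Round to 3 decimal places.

Per component, 1: μ=8.5, E[X²]=80.5; 2: μ=2.3, E[X²]=7.59; 3: μ=3.5, E[X²]=24.5; 4: μ=11.25, E[X²]=135.403.
E[X] = 0.41·8.5 + 0.17·2.3 + 0.16·3.5 + 0.26·11.25 = 7.361.
E[X²] = 0.41·80.5 + 0.17·7.59 + 0.16·24.5 + 0.26·135.403 = 73.4202.
Var(X) = E[X²] − (E[X])² = 73.4202 − 54.1843 = 19.2358.

19.236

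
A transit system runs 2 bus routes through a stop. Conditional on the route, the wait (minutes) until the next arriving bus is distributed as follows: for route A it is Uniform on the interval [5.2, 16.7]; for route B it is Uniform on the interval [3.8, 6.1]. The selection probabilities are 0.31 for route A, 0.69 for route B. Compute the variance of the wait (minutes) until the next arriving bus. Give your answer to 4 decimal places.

Per component, A: μ=10.95, E[X²]=130.923; B: μ=4.95, E[X²]=24.9433.
E[X] = 0.31·10.95 + 0.69·4.95 = 6.81.
E[X²] = 0.31·130.923 + 0.69·24.9433 = 57.7971.
Var(X) = E[X²] − (E[X])² = 57.7971 − 46.3761 = 11.421.

11.4210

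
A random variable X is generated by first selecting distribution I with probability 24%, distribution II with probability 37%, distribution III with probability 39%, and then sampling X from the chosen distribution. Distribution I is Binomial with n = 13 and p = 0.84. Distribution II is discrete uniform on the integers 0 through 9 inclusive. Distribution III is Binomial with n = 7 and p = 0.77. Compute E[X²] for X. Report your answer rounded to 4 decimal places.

For each component E[X²] = Var + (mean)², giving I: 120.994; II: 28.5; III: 30.2918.
Overall E[X²] = 0.24·120.994 + 0.37·28.5 + 0.39·30.2918 = 51.3973.

51.3973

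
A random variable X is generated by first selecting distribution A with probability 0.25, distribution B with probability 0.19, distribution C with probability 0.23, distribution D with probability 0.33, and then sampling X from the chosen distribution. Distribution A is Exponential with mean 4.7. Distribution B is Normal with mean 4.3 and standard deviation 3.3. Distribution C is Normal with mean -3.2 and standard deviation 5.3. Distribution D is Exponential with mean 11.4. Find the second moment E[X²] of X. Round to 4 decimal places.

For each component E[X²] = Var + (mean)², giving A: 44.18; B: 29.38; C: 38.33; D: 259.92.
Overall E[X²] = 0.25·44.18 + 0.19·29.38 + 0.23·38.33 + 0.33·259.92 = 111.217.

111.2167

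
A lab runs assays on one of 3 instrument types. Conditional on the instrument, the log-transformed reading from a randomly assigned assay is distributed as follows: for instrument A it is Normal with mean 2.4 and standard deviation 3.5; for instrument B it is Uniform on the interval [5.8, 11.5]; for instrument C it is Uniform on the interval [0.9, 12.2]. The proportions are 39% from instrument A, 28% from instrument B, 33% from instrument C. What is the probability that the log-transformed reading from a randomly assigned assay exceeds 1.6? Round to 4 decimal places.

Conditional on each instrument, P(X > 1.6): A: 0.590399; B: 1; C: 0.938053.
By total probability, P(X > 1.6) = 0.39·0.590399 + 0.28·1 + 0.33·0.938053 = 0.819813.

0.8198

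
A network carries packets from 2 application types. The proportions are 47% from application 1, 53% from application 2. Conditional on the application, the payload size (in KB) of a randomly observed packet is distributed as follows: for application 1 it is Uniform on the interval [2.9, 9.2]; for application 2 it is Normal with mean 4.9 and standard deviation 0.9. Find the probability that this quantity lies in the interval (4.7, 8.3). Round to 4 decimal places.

0.5801

Conditional on each application, P(4.7 < X < 8.3): 1: 0.571429; 2: 0.58785.
By total probability, P(4.7 < X < 8.3) = 0.47·0.571429 + 0.53·0.58785 = 0.580132.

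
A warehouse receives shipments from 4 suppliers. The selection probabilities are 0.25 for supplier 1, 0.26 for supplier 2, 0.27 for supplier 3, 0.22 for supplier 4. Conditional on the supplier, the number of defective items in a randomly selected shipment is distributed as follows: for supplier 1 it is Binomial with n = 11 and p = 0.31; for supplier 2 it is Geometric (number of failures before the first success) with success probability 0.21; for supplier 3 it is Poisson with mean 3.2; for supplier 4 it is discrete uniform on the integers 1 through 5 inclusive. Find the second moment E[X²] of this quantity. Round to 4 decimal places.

For each component E[X²] = Var + (mean)², giving 1: 13.981; 2: 32.0658; 3: 13.44; 4: 11.
Overall E[X²] = 0.25·13.981 + 0.26·32.0658 + 0.27·13.44 + 0.22·11 = 17.8811.

17.8811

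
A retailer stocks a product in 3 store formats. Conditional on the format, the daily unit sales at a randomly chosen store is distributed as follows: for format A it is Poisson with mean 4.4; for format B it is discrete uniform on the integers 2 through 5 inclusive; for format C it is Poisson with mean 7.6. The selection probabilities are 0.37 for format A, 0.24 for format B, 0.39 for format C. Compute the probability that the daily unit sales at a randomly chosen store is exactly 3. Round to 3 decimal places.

Conditional on each format, P(X = 3): A: 0.174305; B: 0.25; C: 0.0366144.
By total probability, P(X = 3) = 0.37·0.174305 + 0.24·0.25 + 0.39·0.0366144 = 0.138773.

0.139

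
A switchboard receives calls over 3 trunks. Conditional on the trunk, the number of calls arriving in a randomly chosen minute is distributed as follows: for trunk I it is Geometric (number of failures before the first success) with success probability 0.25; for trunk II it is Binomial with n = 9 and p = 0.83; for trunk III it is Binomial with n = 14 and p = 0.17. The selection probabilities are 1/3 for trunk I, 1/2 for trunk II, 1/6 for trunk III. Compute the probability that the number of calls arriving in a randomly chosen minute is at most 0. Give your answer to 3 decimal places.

0.096

Conditional on each trunk, P(X ≤ 0): I: 0.25; II: 1.18588e-07; III: 0.0736365.
By total probability, P(X ≤ 0) = 0.333333·0.25 + 0.5·1.18588e-07 + 0.166667·0.0736365 = 0.0956061.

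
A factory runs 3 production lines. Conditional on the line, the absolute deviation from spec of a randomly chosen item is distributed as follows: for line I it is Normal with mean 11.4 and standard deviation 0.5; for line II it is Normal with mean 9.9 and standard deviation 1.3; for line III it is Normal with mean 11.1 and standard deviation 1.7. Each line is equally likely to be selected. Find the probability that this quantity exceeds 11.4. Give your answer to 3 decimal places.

0.351

Conditional on each line, P(X > 11.4): I: 0.5; II: 0.124282; III: 0.429962.
By total probability, P(X > 11.4) = 0.333333·0.5 + 0.333333·0.124282 + 0.333333·0.429962 = 0.351415.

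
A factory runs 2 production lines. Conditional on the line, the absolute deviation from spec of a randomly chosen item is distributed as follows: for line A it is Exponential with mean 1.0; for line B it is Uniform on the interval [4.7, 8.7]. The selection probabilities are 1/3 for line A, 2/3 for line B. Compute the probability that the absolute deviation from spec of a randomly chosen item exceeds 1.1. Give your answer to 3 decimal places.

Conditional on each line, P(X > 1.1): A: 0.332871; B: 1.
By total probability, P(X > 1.1) = 0.333333·0.332871 + 0.666667·1 = 0.777624.

0.778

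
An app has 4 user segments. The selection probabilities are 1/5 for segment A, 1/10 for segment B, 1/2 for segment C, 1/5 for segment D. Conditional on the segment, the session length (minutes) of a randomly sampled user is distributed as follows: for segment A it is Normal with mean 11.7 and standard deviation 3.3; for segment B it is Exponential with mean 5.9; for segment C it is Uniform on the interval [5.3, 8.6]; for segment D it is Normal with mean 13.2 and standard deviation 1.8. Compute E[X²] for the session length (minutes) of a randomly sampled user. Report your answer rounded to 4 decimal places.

96.6190

For each component E[X²] = Var + (mean)², giving A: 147.78; B: 69.62; C: 49.21; D: 177.48.
Overall E[X²] = 0.2·147.78 + 0.1·69.62 + 0.5·49.21 + 0.2·177.48 = 96.619.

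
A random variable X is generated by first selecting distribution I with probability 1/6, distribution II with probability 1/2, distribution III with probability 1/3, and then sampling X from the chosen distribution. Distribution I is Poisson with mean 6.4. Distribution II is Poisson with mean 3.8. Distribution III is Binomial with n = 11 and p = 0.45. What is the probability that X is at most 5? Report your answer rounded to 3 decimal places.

0.683

Conditional on each component, P(X ≤ 5): I: 0.383744; II: 0.815556; III: 0.633123.
By total probability, P(X ≤ 5) = 0.166667·0.383744 + 0.5·0.815556 + 0.333333·0.633123 = 0.682776.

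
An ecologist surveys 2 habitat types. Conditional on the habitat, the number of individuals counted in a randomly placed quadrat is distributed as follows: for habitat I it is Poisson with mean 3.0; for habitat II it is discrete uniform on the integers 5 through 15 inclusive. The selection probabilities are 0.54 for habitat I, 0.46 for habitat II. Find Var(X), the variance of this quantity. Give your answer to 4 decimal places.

18.3916

Per component, I: μ=3, E[X²]=12; II: μ=10, E[X²]=110.
E[X] = 0.54·3 + 0.46·10 = 6.22.
E[X²] = 0.54·12 + 0.46·110 = 57.08.
Var(X) = E[X²] − (E[X])² = 57.08 − 38.6884 = 18.3916.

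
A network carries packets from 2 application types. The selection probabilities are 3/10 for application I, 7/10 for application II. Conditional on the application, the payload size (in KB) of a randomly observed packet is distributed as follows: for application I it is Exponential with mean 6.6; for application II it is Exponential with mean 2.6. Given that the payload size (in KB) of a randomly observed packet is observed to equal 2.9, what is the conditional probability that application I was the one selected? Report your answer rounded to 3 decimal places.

Likelihoods f(2.9 | ·): I: 0.0976404; II: 0.126073.
Posterior ∝ prior × likelihood. Numerator for I: 0.3·0.0976404 = 0.0292921.
Normalizing constant: 0.3·0.0976404 + 0.7·0.126073 = 0.117543.
P(I | observation) = 0.0292921 / 0.117543 = 0.249203.

0.249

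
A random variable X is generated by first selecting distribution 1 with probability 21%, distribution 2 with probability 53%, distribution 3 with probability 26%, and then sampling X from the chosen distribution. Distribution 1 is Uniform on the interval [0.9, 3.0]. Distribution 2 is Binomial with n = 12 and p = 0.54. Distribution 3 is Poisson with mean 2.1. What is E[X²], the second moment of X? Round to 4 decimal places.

For each component E[X²] = Var + (mean)², giving 1: 4.17; 2: 44.9712; 3: 6.51.
Overall E[X²] = 0.21·4.17 + 0.53·44.9712 + 0.26·6.51 = 26.403.

26.4030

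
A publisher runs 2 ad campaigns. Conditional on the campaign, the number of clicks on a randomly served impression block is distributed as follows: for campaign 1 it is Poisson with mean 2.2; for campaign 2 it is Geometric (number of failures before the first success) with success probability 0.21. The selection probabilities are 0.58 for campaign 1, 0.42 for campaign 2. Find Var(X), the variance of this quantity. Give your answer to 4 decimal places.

9.3941

Per component, 1: μ=2.2, E[X²]=7.04; 2: μ=3.7619, E[X²]=32.0658.
E[X] = 0.58·2.2 + 0.42·3.7619 = 2.856.
E[X²] = 0.58·7.04 + 0.42·32.0658 = 17.5508.
Var(X) = E[X²] − (E[X])² = 17.5508 − 8.15674 = 9.39408.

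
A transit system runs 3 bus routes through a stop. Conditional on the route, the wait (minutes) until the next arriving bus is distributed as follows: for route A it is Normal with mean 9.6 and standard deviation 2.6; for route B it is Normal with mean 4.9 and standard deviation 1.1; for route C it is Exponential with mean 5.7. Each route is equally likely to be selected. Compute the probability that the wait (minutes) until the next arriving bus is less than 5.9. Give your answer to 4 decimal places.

Conditional on each route, P(X < 5.9): A: 0.0773569; B: 0.818349; C: 0.644805.
By total probability, P(X < 5.9) = 0.333333·0.0773569 + 0.333333·0.818349 + 0.333333·0.644805 = 0.513504.

0.5135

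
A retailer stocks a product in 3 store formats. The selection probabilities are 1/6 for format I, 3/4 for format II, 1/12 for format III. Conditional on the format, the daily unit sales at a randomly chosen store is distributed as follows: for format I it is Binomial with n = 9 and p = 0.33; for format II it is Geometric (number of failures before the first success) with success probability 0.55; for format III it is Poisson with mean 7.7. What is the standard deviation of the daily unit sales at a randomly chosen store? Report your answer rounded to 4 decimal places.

2.4369

Per component, I: μ=2.97, E[X²]=10.8108; II: μ=0.818182, E[X²]=2.15702; III: μ=7.7, E[X²]=66.99.
E[X] = 0.166667·2.97 + 0.75·0.818182 + 0.0833333·7.7 = 1.7503.
E[X²] = 0.166667·10.8108 + 0.75·2.15702 + 0.0833333·66.99 = 9.00207.
Var(X) = E[X²] − (E[X])² = 9.00207 − 3.06356 = 5.93851.
SD(X) = √5.93851 = 2.43691.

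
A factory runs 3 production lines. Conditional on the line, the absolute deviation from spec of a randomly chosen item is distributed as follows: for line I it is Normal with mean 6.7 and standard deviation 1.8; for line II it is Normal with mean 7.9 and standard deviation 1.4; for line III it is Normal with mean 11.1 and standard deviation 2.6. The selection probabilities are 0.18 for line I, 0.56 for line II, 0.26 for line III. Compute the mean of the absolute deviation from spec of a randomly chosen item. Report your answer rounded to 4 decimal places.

Component means — I: 6.7; II: 7.9; III: 11.1.
E[X] = 0.18·6.7 + 0.56·7.9 + 0.26·11.1 = 8.516.

8.5160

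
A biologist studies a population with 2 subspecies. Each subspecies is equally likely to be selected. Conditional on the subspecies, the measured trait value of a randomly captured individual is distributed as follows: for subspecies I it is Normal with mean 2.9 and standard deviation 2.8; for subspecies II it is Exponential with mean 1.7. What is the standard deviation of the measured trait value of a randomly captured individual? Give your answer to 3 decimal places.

2.393

Per component, I: μ=2.9, E[X²]=16.25; II: μ=1.7, E[X²]=5.78.
E[X] = 0.5·2.9 + 0.5·1.7 = 2.3.
E[X²] = 0.5·16.25 + 0.5·5.78 = 11.015.
Var(X) = E[X²] − (E[X])² = 11.015 − 5.29 = 5.725.
SD(X) = √5.725 = 2.3927.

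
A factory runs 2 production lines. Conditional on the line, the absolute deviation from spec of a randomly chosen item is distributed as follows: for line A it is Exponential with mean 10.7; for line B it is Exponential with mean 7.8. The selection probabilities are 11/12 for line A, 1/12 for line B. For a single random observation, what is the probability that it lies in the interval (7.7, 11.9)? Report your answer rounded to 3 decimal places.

0.158

Conditional on each line, P(7.7 < X < 11.9): A: 0.158083; B: 0.155145.
By total probability, P(7.7 < X < 11.9) = 0.916667·0.158083 + 0.0833333·0.155145 = 0.157838.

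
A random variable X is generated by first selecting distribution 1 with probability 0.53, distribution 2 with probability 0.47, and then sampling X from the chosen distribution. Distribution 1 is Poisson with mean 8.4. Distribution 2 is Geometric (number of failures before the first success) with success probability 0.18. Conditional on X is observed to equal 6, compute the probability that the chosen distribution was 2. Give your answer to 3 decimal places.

0.307

Likelihoods P(X=6 | ·): 1: 0.109716; 2: 0.0547212.
Posterior ∝ prior × likelihood. Numerator for 2: 0.47·0.0547212 = 0.025719.
Normalizing constant: 0.53·0.109716 + 0.47·0.0547212 = 0.0838684.
P(2 | observation) = 0.025719 / 0.0838684 = 0.306659.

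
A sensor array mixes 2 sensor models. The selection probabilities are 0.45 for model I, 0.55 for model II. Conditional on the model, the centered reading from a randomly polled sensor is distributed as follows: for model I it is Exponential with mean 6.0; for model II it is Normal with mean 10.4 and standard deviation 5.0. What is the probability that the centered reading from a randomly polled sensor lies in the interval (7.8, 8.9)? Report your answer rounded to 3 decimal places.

0.065

Conditional on each model, P(7.8 < X < 8.9): I: 0.0456516; II: 0.0805568.
By total probability, P(7.8 < X < 8.9) = 0.45·0.0456516 + 0.55·0.0805568 = 0.0648495.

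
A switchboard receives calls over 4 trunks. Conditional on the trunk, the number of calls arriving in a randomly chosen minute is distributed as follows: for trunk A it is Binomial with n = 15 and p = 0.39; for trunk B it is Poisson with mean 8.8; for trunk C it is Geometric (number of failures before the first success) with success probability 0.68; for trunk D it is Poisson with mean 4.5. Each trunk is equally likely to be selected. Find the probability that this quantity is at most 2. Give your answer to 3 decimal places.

0.295

Conditional on each trunk, P(X ≤ 2): A: 0.0322391; B: 0.00731357; C: 0.967232; D: 0.173578.
By total probability, P(X ≤ 2) = 0.25·0.0322391 + 0.25·0.00731357 + 0.25·0.967232 + 0.25·0.173578 = 0.295091.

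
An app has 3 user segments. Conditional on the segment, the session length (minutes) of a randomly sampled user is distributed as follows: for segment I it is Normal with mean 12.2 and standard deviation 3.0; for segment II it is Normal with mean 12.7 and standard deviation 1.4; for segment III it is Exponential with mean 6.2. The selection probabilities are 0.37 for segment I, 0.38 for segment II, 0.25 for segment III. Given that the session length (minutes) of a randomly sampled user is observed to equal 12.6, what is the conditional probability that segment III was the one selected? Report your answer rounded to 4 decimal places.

Likelihoods f(12.6 | ·): I: 0.131804; II: 0.284233; III: 0.0211354.
Posterior ∝ prior × likelihood. Numerator for III: 0.25·0.0211354 = 0.00528384.
Normalizing constant: 0.37·0.131804 + 0.38·0.284233 + 0.25·0.0211354 = 0.16206.
P(III | observation) = 0.00528384 / 0.16206 = 0.0326043.

0.0326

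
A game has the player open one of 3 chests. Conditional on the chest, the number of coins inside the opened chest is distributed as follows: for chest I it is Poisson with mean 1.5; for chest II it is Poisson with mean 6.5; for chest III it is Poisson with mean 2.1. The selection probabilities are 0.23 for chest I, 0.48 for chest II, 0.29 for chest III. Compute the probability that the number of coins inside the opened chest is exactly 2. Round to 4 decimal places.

0.1513

Conditional on each chest, P(X = 2): I: 0.251021; II: 0.0317602; III: 0.270016.
By total probability, P(X = 2) = 0.23·0.251021 + 0.48·0.0317602 + 0.29·0.270016 = 0.151285.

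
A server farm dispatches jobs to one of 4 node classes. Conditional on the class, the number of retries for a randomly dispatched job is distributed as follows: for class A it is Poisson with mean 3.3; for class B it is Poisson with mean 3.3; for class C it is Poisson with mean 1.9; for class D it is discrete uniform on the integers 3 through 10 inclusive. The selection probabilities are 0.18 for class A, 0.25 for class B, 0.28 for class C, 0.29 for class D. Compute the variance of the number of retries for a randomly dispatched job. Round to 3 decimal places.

Per component, A: μ=3.3, E[X²]=14.19; B: μ=3.3, E[X²]=14.19; C: μ=1.9, E[X²]=5.51; D: μ=6.5, E[X²]=47.5.
E[X] = 0.18·3.3 + 0.25·3.3 + 0.28·1.9 + 0.29·6.5 = 3.836.
E[X²] = 0.18·14.19 + 0.25·14.19 + 0.28·5.51 + 0.29·47.5 = 21.4195.
Var(X) = E[X²] − (E[X])² = 21.4195 − 14.7149 = 6.7046.

6.705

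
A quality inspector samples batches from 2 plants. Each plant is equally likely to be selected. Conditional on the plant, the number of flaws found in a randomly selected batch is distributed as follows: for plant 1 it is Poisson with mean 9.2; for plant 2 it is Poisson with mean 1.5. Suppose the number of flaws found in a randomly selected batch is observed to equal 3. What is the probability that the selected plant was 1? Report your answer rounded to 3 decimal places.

Likelihoods P(X=3 | ·): 1: 0.013113; 2: 0.125511.
Posterior ∝ prior × likelihood. Numerator for 1: 0.5·0.013113 = 0.00655651.
Normalizing constant: 0.5·0.013113 + 0.5·0.125511 = 0.0693119.
P(1 | observation) = 0.00655651 / 0.0693119 = 0.0945944.

0.095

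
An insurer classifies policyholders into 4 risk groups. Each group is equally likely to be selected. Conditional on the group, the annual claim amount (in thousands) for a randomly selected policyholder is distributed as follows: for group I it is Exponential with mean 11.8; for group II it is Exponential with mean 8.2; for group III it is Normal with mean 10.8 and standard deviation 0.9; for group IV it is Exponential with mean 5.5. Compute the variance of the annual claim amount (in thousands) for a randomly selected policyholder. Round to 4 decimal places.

Per component, I: μ=11.8, E[X²]=278.48; II: μ=8.2, E[X²]=134.48; III: μ=10.8, E[X²]=117.45; IV: μ=5.5, E[X²]=60.5.
E[X] = 0.25·11.8 + 0.25·8.2 + 0.25·10.8 + 0.25·5.5 = 9.075.
E[X²] = 0.25·278.48 + 0.25·134.48 + 0.25·117.45 + 0.25·60.5 = 147.728.
Var(X) = E[X²] − (E[X])² = 147.728 − 82.3556 = 65.3719.

65.3719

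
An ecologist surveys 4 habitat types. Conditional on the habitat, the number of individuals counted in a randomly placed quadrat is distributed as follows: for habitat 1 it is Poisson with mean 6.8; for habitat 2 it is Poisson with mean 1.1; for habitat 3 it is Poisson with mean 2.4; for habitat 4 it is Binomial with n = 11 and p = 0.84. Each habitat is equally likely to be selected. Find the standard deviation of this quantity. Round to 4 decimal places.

Per component, 1: μ=6.8, E[X²]=53.04; 2: μ=1.1, E[X²]=2.31; 3: μ=2.4, E[X²]=8.16; 4: μ=9.24, E[X²]=86.856.
E[X] = 0.25·6.8 + 0.25·1.1 + 0.25·2.4 + 0.25·9.24 = 4.885.
E[X²] = 0.25·53.04 + 0.25·2.31 + 0.25·8.16 + 0.25·86.856 = 37.5915.
Var(X) = E[X²] − (E[X])² = 37.5915 − 23.8632 = 13.7283.
SD(X) = √13.7283 = 3.70517.

3.7052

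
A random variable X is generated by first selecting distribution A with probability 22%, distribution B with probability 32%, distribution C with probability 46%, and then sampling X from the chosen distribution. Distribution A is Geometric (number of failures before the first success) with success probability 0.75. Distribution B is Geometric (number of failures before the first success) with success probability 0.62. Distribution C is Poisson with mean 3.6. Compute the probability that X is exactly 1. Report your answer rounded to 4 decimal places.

Conditional on each component, P(X = 1): A: 0.1875; B: 0.2356; C: 0.0983654.
By total probability, P(X = 1) = 0.22·0.1875 + 0.32·0.2356 + 0.46·0.0983654 = 0.16189.

0.1619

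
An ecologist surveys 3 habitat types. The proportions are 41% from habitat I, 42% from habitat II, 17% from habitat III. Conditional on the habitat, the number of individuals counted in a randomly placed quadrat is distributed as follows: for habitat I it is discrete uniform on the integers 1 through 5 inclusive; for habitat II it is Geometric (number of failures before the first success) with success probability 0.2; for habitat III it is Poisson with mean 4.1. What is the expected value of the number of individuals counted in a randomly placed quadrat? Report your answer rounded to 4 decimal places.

Component means — I: 3; II: 4; III: 4.1.
E[X] = 0.41·3 + 0.42·4 + 0.17·4.1 = 3.607.

3.6070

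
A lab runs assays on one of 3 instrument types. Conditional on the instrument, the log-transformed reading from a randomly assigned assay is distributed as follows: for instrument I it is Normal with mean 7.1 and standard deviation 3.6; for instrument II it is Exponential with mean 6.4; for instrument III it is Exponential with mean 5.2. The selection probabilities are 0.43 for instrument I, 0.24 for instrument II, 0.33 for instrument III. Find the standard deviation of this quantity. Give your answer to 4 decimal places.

Per component, I: μ=7.1, E[X²]=63.37; II: μ=6.4, E[X²]=81.92; III: μ=5.2, E[X²]=54.08.
E[X] = 0.43·7.1 + 0.24·6.4 + 0.33·5.2 = 6.305.
E[X²] = 0.43·63.37 + 0.24·81.92 + 0.33·54.08 = 64.7563.
Var(X) = E[X²] − (E[X])² = 64.7563 − 39.753 = 25.0033.
SD(X) = √25.0033 = 5.00033.

5.0003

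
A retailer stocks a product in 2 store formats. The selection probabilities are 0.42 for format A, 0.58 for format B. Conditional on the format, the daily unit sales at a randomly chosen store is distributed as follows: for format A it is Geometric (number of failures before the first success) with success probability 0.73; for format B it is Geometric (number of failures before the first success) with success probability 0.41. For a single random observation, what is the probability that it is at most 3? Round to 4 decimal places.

Conditional on each format, P(X ≤ 3): A: 0.994686; B: 0.878826.
By total probability, P(X ≤ 3) = 0.42·0.994686 + 0.58·0.878826 = 0.927487.

0.9275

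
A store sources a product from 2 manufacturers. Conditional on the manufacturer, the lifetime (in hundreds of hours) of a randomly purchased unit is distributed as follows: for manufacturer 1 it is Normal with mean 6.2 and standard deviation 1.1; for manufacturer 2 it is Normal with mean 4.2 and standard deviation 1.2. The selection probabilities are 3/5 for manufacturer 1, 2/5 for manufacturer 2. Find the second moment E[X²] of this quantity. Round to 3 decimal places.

31.422

For each component E[X²] = Var + (mean)², giving 1: 39.65; 2: 19.08.
Overall E[X²] = 0.6·39.65 + 0.4·19.08 = 31.422.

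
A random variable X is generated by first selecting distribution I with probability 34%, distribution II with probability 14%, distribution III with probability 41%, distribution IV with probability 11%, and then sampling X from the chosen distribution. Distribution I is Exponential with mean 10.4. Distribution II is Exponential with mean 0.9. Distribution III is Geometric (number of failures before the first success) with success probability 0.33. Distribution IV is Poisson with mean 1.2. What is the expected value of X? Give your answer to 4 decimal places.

Component means — I: 10.4; II: 0.9; III: 2.0303; IV: 1.2.
E[X] = 0.34·10.4 + 0.14·0.9 + 0.41·2.0303 + 0.11·1.2 = 4.62642.

4.6264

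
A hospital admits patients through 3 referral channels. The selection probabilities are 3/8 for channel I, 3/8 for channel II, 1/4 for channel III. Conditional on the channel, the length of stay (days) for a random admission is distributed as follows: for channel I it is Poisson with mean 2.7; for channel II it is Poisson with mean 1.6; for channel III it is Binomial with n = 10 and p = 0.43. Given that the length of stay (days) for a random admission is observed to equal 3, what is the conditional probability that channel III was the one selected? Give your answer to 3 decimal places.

Likelihoods P(X=3 | ·): I: 0.220468; II: 0.137828; III: 0.186514.
Posterior ∝ prior × likelihood. Numerator for III: 0.25·0.186514 = 0.0466284.
Normalizing constant: 0.375·0.220468 + 0.375·0.137828 + 0.25·0.186514 = 0.180989.
P(III | observation) = 0.0466284 / 0.180989 = 0.257631.

0.258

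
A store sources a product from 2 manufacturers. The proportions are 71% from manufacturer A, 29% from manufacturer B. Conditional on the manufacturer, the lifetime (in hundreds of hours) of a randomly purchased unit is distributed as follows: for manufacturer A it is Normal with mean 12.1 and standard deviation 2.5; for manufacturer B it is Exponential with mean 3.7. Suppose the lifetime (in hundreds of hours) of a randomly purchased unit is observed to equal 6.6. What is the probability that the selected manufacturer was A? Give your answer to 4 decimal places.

Likelihoods f(6.6 | ·): A: 0.0141898; B: 0.0454057.
Posterior ∝ prior × likelihood. Numerator for A: 0.71·0.0141898 = 0.0100748.
Normalizing constant: 0.71·0.0141898 + 0.29·0.0454057 = 0.0232425.
P(A | observation) = 0.0100748 / 0.0232425 = 0.433465.

0.4335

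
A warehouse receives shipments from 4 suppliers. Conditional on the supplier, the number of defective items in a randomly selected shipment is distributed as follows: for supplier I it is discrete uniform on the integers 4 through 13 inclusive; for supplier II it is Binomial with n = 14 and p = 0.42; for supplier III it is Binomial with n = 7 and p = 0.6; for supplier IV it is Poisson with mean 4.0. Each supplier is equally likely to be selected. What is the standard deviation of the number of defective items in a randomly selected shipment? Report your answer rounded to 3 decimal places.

2.754

Per component, I: μ=8.5, E[X²]=80.5; II: μ=5.88, E[X²]=37.9848; III: μ=4.2, E[X²]=19.32; IV: μ=4, E[X²]=20.
E[X] = 0.25·8.5 + 0.25·5.88 + 0.25·4.2 + 0.25·4 = 5.645.
E[X²] = 0.25·80.5 + 0.25·37.9848 + 0.25·19.32 + 0.25·20 = 39.4512.
Var(X) = E[X²] − (E[X])² = 39.4512 − 31.866 = 7.58518.
SD(X) = √7.58518 = 2.75412.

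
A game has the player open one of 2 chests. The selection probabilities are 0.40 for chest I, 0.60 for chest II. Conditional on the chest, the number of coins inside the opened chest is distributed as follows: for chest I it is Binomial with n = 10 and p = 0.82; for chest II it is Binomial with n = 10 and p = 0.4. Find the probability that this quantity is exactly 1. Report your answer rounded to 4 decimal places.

Conditional on each chest, P(X = 1): I: 1.62655e-06; II: 0.0403108.
By total probability, P(X = 1) = 0.4·1.62655e-06 + 0.6·0.0403108 = 0.0241871.

0.0242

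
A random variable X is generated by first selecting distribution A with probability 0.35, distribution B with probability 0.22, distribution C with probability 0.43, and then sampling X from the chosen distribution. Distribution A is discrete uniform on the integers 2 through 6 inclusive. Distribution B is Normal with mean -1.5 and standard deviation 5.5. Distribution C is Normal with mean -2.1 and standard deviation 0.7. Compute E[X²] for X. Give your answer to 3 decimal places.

15.557

For each component E[X²] = Var + (mean)², giving A: 18; B: 32.5; C: 4.9.
Overall E[X²] = 0.35·18 + 0.22·32.5 + 0.43·4.9 = 15.557.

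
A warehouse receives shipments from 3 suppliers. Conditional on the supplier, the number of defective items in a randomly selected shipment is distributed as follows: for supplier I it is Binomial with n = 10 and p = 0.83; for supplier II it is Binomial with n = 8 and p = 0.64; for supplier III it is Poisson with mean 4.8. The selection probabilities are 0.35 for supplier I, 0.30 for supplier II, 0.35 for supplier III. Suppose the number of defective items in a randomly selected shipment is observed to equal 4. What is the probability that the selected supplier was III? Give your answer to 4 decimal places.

Likelihoods P(X=4 | ·): I: 0.00240561; II: 0.197255; III: 0.182029.
Posterior ∝ prior × likelihood. Numerator for III: 0.35·0.182029 = 0.0637101.
Normalizing constant: 0.35·0.00240561 + 0.3·0.197255 + 0.35·0.182029 = 0.123729.
P(III | observation) = 0.0637101 / 0.123729 = 0.514918.

0.5149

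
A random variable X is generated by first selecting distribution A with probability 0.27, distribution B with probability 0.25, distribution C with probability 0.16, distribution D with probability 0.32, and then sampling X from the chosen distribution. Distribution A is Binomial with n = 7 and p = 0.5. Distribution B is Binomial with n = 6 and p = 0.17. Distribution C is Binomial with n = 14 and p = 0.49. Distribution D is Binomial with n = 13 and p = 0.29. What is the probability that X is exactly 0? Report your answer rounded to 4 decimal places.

0.0876

Conditional on each component, P(X = 0): A: 0.0078125; B: 0.32694; C: 8.05346e-05; D: 0.0116509.
By total probability, P(X = 0) = 0.27·0.0078125 + 0.25·0.32694 + 0.16·8.05346e-05 + 0.32·0.0116509 = 0.0875856.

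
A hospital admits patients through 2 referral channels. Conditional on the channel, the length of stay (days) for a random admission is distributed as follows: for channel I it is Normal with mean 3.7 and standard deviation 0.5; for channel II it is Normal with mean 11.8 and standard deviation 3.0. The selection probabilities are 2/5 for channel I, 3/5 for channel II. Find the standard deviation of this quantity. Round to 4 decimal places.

Per component, I: μ=3.7, E[X²]=13.94; II: μ=11.8, E[X²]=148.24.
E[X] = 0.4·3.7 + 0.6·11.8 = 8.56.
E[X²] = 0.4·13.94 + 0.6·148.24 = 94.52.
Var(X) = E[X²] − (E[X])² = 94.52 − 73.2736 = 21.2464.
SD(X) = √21.2464 = 4.60938.

4.6094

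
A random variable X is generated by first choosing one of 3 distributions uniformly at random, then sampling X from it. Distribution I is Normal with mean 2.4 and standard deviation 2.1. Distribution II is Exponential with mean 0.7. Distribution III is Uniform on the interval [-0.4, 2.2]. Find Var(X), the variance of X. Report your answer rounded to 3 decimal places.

2.397

Per component, I: μ=2.4, E[X²]=10.17; II: μ=0.7, E[X²]=0.98; III: μ=0.9, E[X²]=1.37333.
E[X] = 0.333333·2.4 + 0.333333·0.7 + 0.333333·0.9 = 1.33333.
E[X²] = 0.333333·10.17 + 0.333333·0.98 + 0.333333·1.37333 = 4.17444.
Var(X) = E[X²] − (E[X])² = 4.17444 − 1.77778 = 2.39667.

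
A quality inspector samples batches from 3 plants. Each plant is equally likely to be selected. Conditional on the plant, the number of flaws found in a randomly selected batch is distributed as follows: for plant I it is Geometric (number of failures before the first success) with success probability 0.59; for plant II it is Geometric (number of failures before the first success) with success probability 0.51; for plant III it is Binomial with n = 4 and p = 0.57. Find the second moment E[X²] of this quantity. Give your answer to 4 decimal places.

For each component E[X²] = Var + (mean)², giving I: 1.66073; II: 2.807; III: 6.1788.
Overall E[X²] = 0.333333·1.66073 + 0.333333·2.807 + 0.333333·6.1788 = 3.54884.

3.5488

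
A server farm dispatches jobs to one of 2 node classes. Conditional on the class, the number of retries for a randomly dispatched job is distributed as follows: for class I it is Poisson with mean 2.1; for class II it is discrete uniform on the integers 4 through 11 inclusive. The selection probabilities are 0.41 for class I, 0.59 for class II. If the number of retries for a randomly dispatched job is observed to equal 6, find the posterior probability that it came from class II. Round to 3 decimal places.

0.925

Likelihoods P(X=6 | ·): I: 0.014587; II: 0.125.
Posterior ∝ prior × likelihood. Numerator for II: 0.59·0.125 = 0.07375.
Normalizing constant: 0.41·0.014587 + 0.59·0.125 = 0.0797307.
P(II | observation) = 0.07375 / 0.0797307 = 0.924989.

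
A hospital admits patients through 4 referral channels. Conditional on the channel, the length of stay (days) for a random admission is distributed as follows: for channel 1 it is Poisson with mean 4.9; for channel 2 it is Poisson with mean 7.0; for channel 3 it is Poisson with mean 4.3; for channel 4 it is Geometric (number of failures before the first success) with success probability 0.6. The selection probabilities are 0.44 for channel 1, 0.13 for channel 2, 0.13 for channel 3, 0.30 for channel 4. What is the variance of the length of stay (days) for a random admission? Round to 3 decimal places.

Per component, 1: μ=4.9, E[X²]=28.91; 2: μ=7, E[X²]=56; 3: μ=4.3, E[X²]=22.79; 4: μ=0.666667, E[X²]=1.55556.
E[X] = 0.44·4.9 + 0.13·7 + 0.13·4.3 + 0.3·0.666667 = 3.825.
E[X²] = 0.44·28.91 + 0.13·56 + 0.13·22.79 + 0.3·1.55556 = 23.4298.
Var(X) = E[X²] − (E[X])² = 23.4298 − 14.6306 = 8.79914.

8.799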